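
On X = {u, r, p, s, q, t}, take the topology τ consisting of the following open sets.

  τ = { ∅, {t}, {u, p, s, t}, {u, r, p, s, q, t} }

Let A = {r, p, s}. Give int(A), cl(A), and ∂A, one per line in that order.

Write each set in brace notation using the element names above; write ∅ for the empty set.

opens ⊆ A: ∅; union → int = ∅
complement {u, q, t}; its interior {t}; cl(A) = X∖{t} = {u, r, p, s, q}
boundary = {u, r, p, s, q} ∖ ∅ = {u, r, p, s, q}

int(A) = ∅
cl(A)  = {u, r, p, s, q}
∂A     = {u, r, p, s, q}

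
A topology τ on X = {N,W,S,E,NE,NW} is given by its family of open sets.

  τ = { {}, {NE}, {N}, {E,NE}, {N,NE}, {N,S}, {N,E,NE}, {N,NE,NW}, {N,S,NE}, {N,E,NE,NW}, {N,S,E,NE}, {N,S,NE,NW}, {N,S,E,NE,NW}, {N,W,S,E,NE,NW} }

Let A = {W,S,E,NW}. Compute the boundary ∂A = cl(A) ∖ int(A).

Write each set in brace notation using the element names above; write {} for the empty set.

{W,S,E,NW}

opens ⊆ A: {}; union → int = {}
complement {N,NE}; its interior {N,NE}; cl(A) = X∖{N,NE} = {W,S,E,NW}
boundary = {W,S,E,NW} ∖ {} = {W,S,E,NW}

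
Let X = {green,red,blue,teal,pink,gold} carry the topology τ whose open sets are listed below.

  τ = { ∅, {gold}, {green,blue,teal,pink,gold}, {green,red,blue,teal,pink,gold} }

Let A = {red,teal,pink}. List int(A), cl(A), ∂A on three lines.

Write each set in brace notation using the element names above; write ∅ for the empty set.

int(A) = ∅
cl(A)  = {green,red,blue,teal,pink}
∂A     = {green,red,blue,teal,pink}

opens ⊆ A: ∅; union → int = ∅
complement {green,blue,gold}; its interior {gold}; cl(A) = X∖{gold} = {green,red,blue,teal,pink}
boundary = {green,red,blue,teal,pink} ∖ ∅ = {green,red,blue,teal,pink}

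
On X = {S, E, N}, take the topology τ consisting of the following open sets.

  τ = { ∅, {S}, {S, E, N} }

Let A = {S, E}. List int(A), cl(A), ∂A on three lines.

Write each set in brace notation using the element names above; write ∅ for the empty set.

int(A) = {S}
cl(A)  = {S, E, N}
∂A     = {E, N}

open subsets of A: ∅, {S}; so int(A) = {S}
closure: X∖int(X∖A) = X∖∅ = {S, E, N}
∂A = {S, E, N} minus {S} = {E, N}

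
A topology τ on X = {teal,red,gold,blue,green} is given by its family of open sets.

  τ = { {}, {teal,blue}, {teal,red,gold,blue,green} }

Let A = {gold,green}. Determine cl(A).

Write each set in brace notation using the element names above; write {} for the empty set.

cl via duality: int({teal,red,blue}) = {teal,blue}, so X∖{teal,blue} = {red,gold,green}

{red,gold,green}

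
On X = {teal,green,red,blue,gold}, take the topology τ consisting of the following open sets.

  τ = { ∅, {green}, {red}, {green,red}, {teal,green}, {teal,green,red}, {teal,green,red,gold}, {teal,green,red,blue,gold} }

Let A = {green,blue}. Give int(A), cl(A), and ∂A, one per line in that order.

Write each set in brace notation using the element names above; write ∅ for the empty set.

open subsets of A: ∅, {green}; so int(A) = {green}
closure: X∖int(X∖A) = X∖{red} = {teal,green,blue,gold}
∂A = {teal,green,blue,gold} minus {green} = {teal,blue,gold}

int(A) = {green}
cl(A)  = {teal,green,blue,gold}
∂A     = {teal,blue,gold}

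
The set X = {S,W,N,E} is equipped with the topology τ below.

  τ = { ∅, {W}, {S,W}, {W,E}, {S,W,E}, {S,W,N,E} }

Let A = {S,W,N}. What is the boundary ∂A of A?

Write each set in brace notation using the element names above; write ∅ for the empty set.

{N,E}

opens ⊆ A: ∅, {W}, {S,W}; union → int = {S,W}
complement {E}; its interior ∅; cl(A) = X∖∅ = {S,W,N,E}
boundary = {S,W,N,E} ∖ {S,W} = {N,E}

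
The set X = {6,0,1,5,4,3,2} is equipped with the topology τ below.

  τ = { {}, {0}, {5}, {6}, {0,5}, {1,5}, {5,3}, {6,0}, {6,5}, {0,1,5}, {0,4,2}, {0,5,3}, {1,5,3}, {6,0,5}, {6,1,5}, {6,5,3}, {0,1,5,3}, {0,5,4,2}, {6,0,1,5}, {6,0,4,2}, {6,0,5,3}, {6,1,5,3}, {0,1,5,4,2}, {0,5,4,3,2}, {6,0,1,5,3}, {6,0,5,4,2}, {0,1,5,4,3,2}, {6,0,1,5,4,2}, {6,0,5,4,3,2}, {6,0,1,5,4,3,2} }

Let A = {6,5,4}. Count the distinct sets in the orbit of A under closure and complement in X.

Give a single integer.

8

cl via duality: int({0,1,3,2}) = {0}, so X∖{0} = {6,1,5,4,3,2}
Write k for closure, c for complement:
  1. A     = {6,5,4}
  2. kA    = {6,1,5,4,3,2}
  3. cA    = {0,1,3,2}
  4. ckA   = {0}
  5. kcA   = {0,1,4,3,2}
  6. kckA  = {0,4,2}
  7. ckcA  = {6,5}
  8. ckckA = {6,1,5,3}
applying k or c yields no new set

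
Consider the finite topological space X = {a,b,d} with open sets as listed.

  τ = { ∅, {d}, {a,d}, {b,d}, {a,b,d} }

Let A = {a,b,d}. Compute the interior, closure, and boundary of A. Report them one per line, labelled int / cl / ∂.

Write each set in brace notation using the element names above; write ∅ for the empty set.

open subsets of A: ∅, {d}, {a,d}, {b,d}, {a,b,d}; so int(A) = {a,b,d}
closure: X∖int(X∖A) = X∖∅ = {a,b,d}
∂A = {a,b,d} minus {a,b,d} = ∅

int(A) = {a,b,d}
cl(A)  = {a,b,d}
∂A     = ∅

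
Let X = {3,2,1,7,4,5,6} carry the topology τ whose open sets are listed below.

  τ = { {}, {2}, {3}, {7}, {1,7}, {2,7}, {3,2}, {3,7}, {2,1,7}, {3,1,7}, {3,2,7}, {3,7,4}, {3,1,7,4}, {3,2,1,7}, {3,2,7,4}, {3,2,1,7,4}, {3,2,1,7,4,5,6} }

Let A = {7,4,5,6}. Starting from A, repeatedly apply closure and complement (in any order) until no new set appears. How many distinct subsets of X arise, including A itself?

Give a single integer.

8

cl via duality: int({3,2,1}) = {3,2}, so X∖{3,2} = {1,7,4,5,6}
Write k for closure, c for complement:
  1. A     = {7,4,5,6}
  2. kA    = {1,7,4,5,6}
  3. cA    = {3,2,1}
  4. ckA   = {3,2}
  5. kcA   = {3,2,1,4,5,6}
  6. kckA  = {3,2,4,5,6}
  7. ckcA  = {7}
  8. ckckA = {1,7}
applying k or c yields no new set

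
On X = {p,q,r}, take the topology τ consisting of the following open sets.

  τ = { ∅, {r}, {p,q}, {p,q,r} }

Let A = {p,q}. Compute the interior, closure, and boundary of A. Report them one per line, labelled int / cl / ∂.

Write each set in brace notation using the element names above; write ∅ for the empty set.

int(A) = {p,q}
cl(A)  = {p,q}
∂A     = ∅

open subsets of A: ∅, {p,q}; so int(A) = {p,q}
closure: X∖int(X∖A) = X∖{r} = {p,q}
∂A = {p,q} minus {p,q} = ∅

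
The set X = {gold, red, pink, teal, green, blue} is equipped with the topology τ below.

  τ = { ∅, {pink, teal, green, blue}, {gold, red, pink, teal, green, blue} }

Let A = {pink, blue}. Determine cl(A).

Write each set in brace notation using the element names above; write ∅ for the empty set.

{gold, red, pink, teal, green, blue}

closure: X∖int(X∖A) = X∖∅ = {gold, red, pink, teal, green, blue}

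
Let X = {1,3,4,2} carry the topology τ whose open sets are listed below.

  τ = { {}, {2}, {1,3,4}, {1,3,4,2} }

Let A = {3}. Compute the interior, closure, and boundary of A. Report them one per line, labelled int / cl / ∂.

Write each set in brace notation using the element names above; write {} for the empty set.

int(A) = {}
cl(A)  = {1,3,4}
∂A     = {1,3,4}

interior: largest open inside A is {} (from {})
cl via duality: int({1,4,2}) = {2}, so X∖{2} = {1,3,4}
cl∖int = {1,3,4}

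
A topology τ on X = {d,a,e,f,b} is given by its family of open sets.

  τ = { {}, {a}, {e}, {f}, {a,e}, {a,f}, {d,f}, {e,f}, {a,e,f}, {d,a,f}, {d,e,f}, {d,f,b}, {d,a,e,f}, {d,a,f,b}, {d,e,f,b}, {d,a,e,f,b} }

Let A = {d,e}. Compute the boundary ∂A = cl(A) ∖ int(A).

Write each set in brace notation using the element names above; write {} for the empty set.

{d,b}

interior: largest open inside A is {e} (from {}, {e})
cl via duality: int({a,f,b}) = {a,f}, so X∖{a,f} = {d,e,b}
cl∖int = {d,b}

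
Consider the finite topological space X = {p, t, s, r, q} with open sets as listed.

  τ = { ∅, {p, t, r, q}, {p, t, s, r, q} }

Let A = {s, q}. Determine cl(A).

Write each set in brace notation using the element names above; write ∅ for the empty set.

{p, t, s, r, q}

complement {p, t, r}; its interior ∅; cl(A) = X∖∅ = {p, t, s, r, q}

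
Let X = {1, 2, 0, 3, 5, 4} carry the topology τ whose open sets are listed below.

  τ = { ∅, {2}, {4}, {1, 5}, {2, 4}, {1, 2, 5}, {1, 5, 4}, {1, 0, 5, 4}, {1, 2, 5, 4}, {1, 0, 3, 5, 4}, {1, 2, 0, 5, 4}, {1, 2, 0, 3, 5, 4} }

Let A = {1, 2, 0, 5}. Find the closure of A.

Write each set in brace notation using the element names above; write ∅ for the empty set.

closure: X∖int(X∖A) = X∖{4} = {1, 2, 0, 3, 5}

{1, 2, 0, 3, 5}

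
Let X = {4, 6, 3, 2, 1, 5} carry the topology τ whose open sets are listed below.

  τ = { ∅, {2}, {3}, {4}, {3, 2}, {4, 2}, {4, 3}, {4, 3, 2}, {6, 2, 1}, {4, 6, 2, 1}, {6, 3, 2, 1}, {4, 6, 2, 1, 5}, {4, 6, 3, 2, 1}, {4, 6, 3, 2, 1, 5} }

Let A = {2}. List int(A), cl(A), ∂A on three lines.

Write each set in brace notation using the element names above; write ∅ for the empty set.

int(A) = {2}
cl(A)  = {6, 2, 1, 5}
∂A     = {6, 1, 5}

U open, U⊆A: ∅, {2}. int(A) = ⋃ = {2}
X∖A={4, 6, 3, 1, 5}, int(X∖A)={4, 3}, hence cl(A)={6, 2, 1, 5}
∂A: remove int from cl → {6, 1, 5}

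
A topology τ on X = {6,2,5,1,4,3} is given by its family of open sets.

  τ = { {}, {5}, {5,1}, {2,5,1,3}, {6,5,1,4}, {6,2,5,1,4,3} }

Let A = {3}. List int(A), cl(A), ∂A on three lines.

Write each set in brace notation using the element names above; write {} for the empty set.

opens ⊆ A: {}; union → int = {}
complement {6,2,5,1,4}; its interior {6,5,1,4}; cl(A) = X∖{6,5,1,4} = {2,3}
boundary = {2,3} ∖ {} = {2,3}

int(A) = {}
cl(A)  = {2,3}
∂A     = {2,3}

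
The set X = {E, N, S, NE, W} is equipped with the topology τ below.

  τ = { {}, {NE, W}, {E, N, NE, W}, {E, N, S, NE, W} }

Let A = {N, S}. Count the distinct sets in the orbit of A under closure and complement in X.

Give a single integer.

6

complement {E, NE, W}; its interior {NE, W}; cl(A) = X∖{NE, W} = {E, N, S}
With k = closure, c = complement:
  1. A     = {N, S}
  2. kA    = {E, N, S}
  3. cA    = {E, NE, W}
  4. ckA   = {NE, W}
  5. kcA   = {E, N, S, NE, W}
  6. ckcA  = {}
k, c of each give nothing new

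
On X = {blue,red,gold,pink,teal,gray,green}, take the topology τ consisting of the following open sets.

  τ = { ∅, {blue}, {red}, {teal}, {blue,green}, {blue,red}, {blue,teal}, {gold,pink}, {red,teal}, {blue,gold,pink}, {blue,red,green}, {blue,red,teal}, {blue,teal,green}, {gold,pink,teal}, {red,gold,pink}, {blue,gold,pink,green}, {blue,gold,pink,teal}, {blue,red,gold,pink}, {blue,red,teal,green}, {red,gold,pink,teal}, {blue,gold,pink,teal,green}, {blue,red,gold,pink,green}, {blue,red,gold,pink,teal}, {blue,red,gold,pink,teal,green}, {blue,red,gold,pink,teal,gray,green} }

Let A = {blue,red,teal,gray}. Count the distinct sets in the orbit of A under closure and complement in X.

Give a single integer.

cl via duality: int({gold,pink,green}) = {gold,pink}, so X∖{gold,pink} = {blue,red,teal,gray,green}
Write k for closure, c for complement:
  1. A     = {blue,red,teal,gray}
  2. kA    = {blue,red,teal,gray,green}
  3. cA    = {gold,pink,green}
  4. ckA   = {gold,pink}
  5. kcA   = {gold,pink,gray,green}
  6. kckA  = {gold,pink,gray}
  7. ckcA  = {blue,red,teal}
  8. ckckA = {blue,red,teal,green}
applying k or c yields no new set

8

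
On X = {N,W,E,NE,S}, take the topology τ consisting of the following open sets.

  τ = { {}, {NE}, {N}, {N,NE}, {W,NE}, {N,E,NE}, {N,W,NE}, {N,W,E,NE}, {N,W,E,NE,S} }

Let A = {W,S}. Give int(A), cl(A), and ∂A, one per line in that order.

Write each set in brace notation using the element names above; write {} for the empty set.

interior: largest open inside A is {} (from {})
cl via duality: int({N,E,NE}) = {N,E,NE}, so X∖{N,E,NE} = {W,S}
cl∖int = {W,S}

int(A) = {}
cl(A)  = {W,S}
∂A     = {W,S}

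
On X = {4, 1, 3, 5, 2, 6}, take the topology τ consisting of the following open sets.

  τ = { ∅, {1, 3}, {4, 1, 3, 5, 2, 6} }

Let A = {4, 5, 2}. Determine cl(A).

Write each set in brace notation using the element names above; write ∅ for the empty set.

cl via duality: int({1, 3, 6}) = {1, 3}, so X∖{1, 3} = {4, 5, 2, 6}

{4, 5, 2, 6}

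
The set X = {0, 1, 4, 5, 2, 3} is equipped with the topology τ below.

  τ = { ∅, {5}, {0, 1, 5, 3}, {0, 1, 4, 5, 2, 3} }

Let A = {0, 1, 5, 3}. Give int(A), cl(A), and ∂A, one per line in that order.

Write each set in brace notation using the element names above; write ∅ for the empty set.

opens ⊆ A: ∅, {5}, {0, 1, 5, 3}; union → int = {0, 1, 5, 3}
complement {4, 2}; its interior ∅; cl(A) = X∖∅ = {0, 1, 4, 5, 2, 3}
boundary = {0, 1, 4, 5, 2, 3} ∖ {0, 1, 5, 3} = {4, 2}

int(A) = {0, 1, 5, 3}
cl(A)  = {0, 1, 4, 5, 2, 3}
∂A     = {4, 2}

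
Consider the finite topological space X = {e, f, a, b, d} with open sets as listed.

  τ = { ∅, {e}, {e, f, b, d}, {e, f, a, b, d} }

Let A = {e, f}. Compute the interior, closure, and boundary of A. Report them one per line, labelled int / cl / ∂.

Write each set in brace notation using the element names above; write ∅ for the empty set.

int(A) = {e}
cl(A)  = {e, f, a, b, d}
∂A     = {f, a, b, d}

opens ⊆ A: ∅, {e}; union → int = {e}
complement {a, b, d}; its interior ∅; cl(A) = X∖∅ = {e, f, a, b, d}
boundary = {e, f, a, b, d} ∖ {e} = {f, a, b, d}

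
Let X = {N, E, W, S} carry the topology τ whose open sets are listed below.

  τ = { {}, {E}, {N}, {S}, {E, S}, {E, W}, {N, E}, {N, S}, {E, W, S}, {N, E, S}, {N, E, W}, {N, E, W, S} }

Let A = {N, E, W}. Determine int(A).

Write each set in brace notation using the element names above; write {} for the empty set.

open subsets of A: {}, {N}, {E}, {N, E}, {E, W}, {N, E, W}; so int(A) = {N, E, W}

{N, E, W}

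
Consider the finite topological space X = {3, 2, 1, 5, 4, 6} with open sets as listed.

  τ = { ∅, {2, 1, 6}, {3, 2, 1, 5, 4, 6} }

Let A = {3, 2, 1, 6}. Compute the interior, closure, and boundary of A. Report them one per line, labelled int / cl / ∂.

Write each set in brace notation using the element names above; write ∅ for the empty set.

int(A) = {2, 1, 6}
cl(A)  = {3, 2, 1, 5, 4, 6}
∂A     = {3, 5, 4}

interior: largest open inside A is {2, 1, 6} (from ∅, {2, 1, 6})
cl via duality: int({5, 4}) = ∅, so X∖∅ = {3, 2, 1, 5, 4, 6}
cl∖int = {3, 5, 4}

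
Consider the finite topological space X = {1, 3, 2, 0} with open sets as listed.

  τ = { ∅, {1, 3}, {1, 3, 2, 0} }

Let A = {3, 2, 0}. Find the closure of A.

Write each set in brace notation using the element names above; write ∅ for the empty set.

{1, 3, 2, 0}

cl via duality: int({1}) = ∅, so X∖∅ = {1, 3, 2, 0}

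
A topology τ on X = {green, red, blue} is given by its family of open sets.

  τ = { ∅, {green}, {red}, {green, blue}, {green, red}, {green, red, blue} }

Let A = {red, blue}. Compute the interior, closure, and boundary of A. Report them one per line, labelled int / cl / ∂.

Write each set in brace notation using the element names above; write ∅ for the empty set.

opens ⊆ A: ∅, {red}; union → int = {red}
complement {green}; its interior {green}; cl(A) = X∖{green} = {red, blue}
boundary = {red, blue} ∖ {red} = {blue}

int(A) = {red}
cl(A)  = {red, blue}
∂A     = {blue}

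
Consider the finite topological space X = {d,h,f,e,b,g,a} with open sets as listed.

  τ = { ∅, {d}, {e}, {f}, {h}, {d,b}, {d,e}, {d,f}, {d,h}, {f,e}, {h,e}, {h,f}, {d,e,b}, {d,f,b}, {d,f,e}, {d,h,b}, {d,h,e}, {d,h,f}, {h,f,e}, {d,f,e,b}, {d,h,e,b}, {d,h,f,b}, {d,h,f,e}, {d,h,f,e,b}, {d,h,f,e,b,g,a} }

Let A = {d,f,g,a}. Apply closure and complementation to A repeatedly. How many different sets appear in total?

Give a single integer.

complement {h,e,b}; its interior {h,e}; cl(A) = X∖{h,e} = {d,f,b,g,a}
With k = closure, c = complement:
  1. A     = {d,f,g,a}
  2. kA    = {d,f,b,g,a}
  3. cA    = {h,e,b}
  4. ckA   = {h,e}
  5. kcA   = {h,e,b,g,a}
  6. kckA  = {h,e,g,a}
  7. ckcA  = {d,f}
  8. ckckA = {d,f,b}
k, c of each give nothing new

8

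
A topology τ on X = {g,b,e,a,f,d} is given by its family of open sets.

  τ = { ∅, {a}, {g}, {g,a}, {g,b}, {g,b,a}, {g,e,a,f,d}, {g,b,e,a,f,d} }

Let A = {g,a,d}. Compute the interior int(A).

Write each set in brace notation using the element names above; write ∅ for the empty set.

{g,a}

U open, U⊆A: ∅, {g}, {a}, {g,a}. int(A) = ⋃ = {g,a}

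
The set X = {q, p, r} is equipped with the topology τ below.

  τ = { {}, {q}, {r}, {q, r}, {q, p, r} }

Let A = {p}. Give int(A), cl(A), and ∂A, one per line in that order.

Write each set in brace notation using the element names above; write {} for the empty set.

opens ⊆ A: {}; union → int = {}
complement {q, r}; its interior {q, r}; cl(A) = X∖{q, r} = {p}
boundary = {p} ∖ {} = {p}

int(A) = {}
cl(A)  = {p}
∂A     = {p}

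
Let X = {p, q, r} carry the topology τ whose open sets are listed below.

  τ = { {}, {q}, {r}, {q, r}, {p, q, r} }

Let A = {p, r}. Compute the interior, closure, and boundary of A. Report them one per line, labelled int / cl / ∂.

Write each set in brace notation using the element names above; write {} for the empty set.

int(A) = {r}
cl(A)  = {p, r}
∂A     = {p}

open subsets of A: {}, {r}; so int(A) = {r}
closure: X∖int(X∖A) = X∖{q} = {p, r}
∂A = {p, r} minus {r} = {p}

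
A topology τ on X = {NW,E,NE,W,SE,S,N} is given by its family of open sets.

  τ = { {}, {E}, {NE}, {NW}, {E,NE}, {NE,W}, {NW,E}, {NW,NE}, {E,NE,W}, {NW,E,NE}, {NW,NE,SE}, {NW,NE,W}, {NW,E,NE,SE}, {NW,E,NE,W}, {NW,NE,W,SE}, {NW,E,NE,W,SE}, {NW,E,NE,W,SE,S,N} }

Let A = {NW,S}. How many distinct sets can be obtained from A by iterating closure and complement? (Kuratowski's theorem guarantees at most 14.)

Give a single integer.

complement {E,NE,W,SE,N}; its interior {E,NE,W}; cl(A) = X∖{E,NE,W} = {NW,SE,S,N}
With k = closure, c = complement:
  1. A     = {NW,S}
  2. kA    = {NW,SE,S,N}
  3. cA    = {E,NE,W,SE,N}
  4. ckA   = {E,NE,W}
  5. kcA   = {E,NE,W,SE,S,N}
  6. ckcA  = {NW}
k, c of each give nothing new

6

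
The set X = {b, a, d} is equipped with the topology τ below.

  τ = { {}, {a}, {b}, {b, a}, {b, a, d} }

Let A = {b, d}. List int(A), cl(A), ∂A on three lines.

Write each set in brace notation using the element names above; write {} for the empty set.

open subsets of A: {}, {b}; so int(A) = {b}
closure: X∖int(X∖A) = X∖{a} = {b, d}
∂A = {b, d} minus {b} = {d}

int(A) = {b}
cl(A)  = {b, d}
∂A     = {d}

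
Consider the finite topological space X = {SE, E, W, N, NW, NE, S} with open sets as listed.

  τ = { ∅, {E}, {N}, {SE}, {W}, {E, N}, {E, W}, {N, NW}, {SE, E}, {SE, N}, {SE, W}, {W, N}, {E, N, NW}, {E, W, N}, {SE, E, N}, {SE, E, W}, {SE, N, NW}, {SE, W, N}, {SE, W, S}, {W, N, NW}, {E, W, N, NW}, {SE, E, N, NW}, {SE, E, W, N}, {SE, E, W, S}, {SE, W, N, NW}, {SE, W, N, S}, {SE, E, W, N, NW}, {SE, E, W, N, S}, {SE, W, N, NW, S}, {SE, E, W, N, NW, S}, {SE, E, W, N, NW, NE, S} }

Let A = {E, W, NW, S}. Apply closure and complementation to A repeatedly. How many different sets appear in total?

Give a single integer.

cl via duality: int({SE, N, NE}) = {SE, N}, so X∖{SE, N} = {E, W, NW, NE, S}
Write k for closure, c for complement:
  1. A     = {E, W, NW, S}
  2. kA    = {E, W, NW, NE, S}
  3. cA    = {SE, N, NE}
  4. ckA   = {SE, N}
  5. kcA   = {SE, N, NW, NE, S}
  6. ckcA  = {E, W}
  7. kckcA = {E, W, NE, S}
  8. ckckcA = {SE, N, NW}
applying k or c yields no new set

8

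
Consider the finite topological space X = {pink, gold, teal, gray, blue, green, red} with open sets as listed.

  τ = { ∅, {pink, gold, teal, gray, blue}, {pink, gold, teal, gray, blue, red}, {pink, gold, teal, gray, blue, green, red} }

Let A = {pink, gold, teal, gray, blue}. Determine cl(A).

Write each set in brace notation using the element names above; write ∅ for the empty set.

{pink, gold, teal, gray, blue, green, red}

X∖A={green, red}, int(X∖A)=∅, hence cl(A)={pink, gold, teal, gray, blue, green, red}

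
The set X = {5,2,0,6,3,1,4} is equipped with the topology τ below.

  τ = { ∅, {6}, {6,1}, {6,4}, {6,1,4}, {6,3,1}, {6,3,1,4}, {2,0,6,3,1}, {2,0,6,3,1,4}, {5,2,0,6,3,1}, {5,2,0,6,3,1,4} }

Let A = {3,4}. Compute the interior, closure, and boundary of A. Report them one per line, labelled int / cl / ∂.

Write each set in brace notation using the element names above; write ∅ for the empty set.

open subsets of A: ∅; so int(A) = ∅
closure: X∖int(X∖A) = X∖{6,1} = {5,2,0,3,4}
∂A = {5,2,0,3,4} minus ∅ = {5,2,0,3,4}

int(A) = ∅
cl(A)  = {5,2,0,3,4}
∂A     = {5,2,0,3,4}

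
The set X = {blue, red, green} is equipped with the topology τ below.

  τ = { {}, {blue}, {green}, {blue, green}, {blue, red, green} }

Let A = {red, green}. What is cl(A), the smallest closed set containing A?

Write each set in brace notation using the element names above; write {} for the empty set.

{red, green}

closure: X∖int(X∖A) = X∖{blue} = {red, green}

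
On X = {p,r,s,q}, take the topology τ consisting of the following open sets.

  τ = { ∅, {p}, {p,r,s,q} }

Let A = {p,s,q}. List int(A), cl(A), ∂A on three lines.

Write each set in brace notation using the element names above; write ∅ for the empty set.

int(A) = {p}
cl(A)  = {p,r,s,q}
∂A     = {r,s,q}

open subsets of A: ∅, {p}; so int(A) = {p}
closure: X∖int(X∖A) = X∖∅ = {p,r,s,q}
∂A = {p,r,s,q} minus {p} = {r,s,q}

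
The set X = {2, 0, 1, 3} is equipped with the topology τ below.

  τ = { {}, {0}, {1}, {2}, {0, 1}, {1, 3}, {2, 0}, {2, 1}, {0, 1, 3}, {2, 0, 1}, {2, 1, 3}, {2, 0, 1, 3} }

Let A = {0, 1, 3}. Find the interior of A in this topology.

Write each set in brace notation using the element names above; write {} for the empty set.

opens ⊆ A: {}, {0}, {1}, {1, 3}, {0, 1}, {0, 1, 3}; union → int = {0, 1, 3}

{0, 1, 3}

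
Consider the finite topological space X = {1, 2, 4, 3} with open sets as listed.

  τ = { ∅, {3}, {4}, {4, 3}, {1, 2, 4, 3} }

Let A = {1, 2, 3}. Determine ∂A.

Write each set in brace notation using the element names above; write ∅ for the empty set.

{1, 2}

interior: largest open inside A is {3} (from ∅, {3})
cl via duality: int({4}) = {4}, so X∖{4} = {1, 2, 3}
cl∖int = {1, 2}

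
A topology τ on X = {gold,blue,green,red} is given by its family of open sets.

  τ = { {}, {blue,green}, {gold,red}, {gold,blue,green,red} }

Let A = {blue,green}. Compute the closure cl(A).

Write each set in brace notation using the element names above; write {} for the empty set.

{blue,green}

complement {gold,red}; its interior {gold,red}; cl(A) = X∖{gold,red} = {blue,green}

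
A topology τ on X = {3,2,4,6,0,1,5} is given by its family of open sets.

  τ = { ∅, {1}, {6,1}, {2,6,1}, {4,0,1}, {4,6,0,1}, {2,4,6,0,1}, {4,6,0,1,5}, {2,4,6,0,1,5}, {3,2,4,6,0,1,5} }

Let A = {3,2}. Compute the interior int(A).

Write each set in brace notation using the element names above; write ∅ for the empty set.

U open, U⊆A: ∅. int(A) = ⋃ = ∅

∅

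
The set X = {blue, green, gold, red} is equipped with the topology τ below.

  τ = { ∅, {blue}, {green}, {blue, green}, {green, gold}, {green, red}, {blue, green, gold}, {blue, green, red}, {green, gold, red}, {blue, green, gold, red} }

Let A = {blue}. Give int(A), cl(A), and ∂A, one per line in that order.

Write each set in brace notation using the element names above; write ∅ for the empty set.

interior: largest open inside A is {blue} (from ∅, {blue})
cl via duality: int({green, gold, red}) = {green, gold, red}, so X∖{green, gold, red} = {blue}
cl∖int = ∅

int(A) = {blue}
cl(A)  = {blue}
∂A     = ∅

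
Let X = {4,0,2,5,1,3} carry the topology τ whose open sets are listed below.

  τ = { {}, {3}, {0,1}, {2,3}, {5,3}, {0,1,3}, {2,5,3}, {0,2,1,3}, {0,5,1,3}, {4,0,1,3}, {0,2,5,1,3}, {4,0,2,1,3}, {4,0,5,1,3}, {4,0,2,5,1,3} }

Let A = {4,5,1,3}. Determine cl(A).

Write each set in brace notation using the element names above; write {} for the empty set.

closure: X∖int(X∖A) = X∖{} = {4,0,2,5,1,3}

{4,0,2,5,1,3}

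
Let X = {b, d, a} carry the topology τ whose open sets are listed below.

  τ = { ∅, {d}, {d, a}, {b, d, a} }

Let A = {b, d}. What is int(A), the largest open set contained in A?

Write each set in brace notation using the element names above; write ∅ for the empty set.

{d}

open subsets of A: ∅, {d}; so int(A) = {d}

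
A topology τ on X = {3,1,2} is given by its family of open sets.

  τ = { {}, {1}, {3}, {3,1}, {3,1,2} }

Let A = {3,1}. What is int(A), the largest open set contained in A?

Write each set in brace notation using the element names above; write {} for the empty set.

opens ⊆ A: {}, {3}, {1}, {3,1}; union → int = {3,1}

{3,1}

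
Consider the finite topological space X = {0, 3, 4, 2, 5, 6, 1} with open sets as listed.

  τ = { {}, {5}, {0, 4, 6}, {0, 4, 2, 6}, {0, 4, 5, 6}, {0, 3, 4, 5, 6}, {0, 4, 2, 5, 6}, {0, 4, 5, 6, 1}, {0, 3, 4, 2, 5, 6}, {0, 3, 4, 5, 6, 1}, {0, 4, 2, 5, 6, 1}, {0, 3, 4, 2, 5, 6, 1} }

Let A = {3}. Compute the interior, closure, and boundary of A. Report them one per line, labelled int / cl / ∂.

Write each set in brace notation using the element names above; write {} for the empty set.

int(A) = {}
cl(A)  = {3}
∂A     = {3}

interior: largest open inside A is {} (from {})
cl via duality: int({0, 4, 2, 5, 6, 1}) = {0, 4, 2, 5, 6, 1}, so X∖{0, 4, 2, 5, 6, 1} = {3}
cl∖int = {3}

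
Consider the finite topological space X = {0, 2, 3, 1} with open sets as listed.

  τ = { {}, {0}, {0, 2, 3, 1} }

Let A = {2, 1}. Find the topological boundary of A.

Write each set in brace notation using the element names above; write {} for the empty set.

U open, U⊆A: {}. int(A) = ⋃ = {}
X∖A={0, 3}, int(X∖A)={0}, hence cl(A)={2, 3, 1}
∂A: remove int from cl → {2, 3, 1}

{2, 3, 1}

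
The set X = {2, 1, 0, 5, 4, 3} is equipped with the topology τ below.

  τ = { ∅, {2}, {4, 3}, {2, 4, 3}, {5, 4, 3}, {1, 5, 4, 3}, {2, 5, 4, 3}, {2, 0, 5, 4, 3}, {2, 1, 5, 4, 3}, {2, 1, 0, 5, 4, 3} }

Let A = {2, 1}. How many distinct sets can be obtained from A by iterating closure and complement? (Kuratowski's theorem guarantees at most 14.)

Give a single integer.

closure: X∖int(X∖A) = X∖{5, 4, 3} = {2, 1, 0}
Let k=closure and c=complement:
  1. A     = {2, 1}
  2. kA    = {2, 1, 0}
  3. cA    = {0, 5, 4, 3}
  4. ckA   = {5, 4, 3}
  5. kcA   = {1, 0, 5, 4, 3}
  6. ckcA  = {2}
  7. kckcA = {2, 0}
  8. ckckcA = {1, 5, 4, 3}
— saturated at 8

8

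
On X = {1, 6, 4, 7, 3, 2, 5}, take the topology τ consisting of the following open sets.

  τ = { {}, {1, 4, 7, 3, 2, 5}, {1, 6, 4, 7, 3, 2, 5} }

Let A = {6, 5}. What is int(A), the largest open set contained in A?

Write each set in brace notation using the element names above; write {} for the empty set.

{}

open subsets of A: {}; so int(A) = {}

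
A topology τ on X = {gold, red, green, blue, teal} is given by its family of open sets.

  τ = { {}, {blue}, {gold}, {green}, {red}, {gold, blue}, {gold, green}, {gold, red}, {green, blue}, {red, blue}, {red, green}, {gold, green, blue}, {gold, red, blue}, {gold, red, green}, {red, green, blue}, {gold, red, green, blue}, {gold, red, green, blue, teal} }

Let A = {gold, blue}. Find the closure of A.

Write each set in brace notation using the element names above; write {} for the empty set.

{gold, blue, teal}

closure: X∖int(X∖A) = X∖{red, green} = {gold, blue, teal}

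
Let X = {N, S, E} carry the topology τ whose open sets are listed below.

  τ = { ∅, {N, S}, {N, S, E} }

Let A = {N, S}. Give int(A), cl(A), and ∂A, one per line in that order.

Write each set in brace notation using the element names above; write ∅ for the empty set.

interior: largest open inside A is {N, S} (from ∅, {N, S})
cl via duality: int({E}) = ∅, so X∖∅ = {N, S, E}
cl∖int = {E}

int(A) = {N, S}
cl(A)  = {N, S, E}
∂A     = {E}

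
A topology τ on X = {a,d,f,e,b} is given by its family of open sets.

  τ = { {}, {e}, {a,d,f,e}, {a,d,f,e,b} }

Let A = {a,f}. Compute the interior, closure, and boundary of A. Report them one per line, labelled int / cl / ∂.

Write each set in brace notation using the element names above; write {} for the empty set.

open subsets of A: {}; so int(A) = {}
closure: X∖int(X∖A) = X∖{e} = {a,d,f,b}
∂A = {a,d,f,b} minus {} = {a,d,f,b}

int(A) = {}
cl(A)  = {a,d,f,b}
∂A     = {a,d,f,b}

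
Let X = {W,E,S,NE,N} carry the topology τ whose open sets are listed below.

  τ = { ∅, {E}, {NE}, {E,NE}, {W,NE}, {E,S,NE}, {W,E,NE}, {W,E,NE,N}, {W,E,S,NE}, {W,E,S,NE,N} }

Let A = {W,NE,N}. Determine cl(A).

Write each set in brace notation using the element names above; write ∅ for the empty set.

{W,S,NE,N}

cl via duality: int({E,S}) = {E}, so X∖{E} = {W,S,NE,N}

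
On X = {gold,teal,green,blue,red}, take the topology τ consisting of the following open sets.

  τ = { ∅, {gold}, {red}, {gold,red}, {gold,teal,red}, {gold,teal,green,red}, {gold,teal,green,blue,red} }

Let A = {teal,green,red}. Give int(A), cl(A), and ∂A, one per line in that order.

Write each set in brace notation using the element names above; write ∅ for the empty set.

int(A) = {red}
cl(A)  = {teal,green,blue,red}
∂A     = {teal,green,blue}

opens ⊆ A: ∅, {red}; union → int = {red}
complement {gold,blue}; its interior {gold}; cl(A) = X∖{gold} = {teal,green,blue,red}
boundary = {teal,green,blue,red} ∖ {red} = {teal,green,blue}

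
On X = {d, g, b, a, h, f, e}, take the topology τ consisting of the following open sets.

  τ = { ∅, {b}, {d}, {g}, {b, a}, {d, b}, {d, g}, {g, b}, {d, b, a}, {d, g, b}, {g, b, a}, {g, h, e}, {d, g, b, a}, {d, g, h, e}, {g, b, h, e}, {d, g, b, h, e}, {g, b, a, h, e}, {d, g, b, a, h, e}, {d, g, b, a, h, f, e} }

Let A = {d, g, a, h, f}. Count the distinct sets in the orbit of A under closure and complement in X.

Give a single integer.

cl via duality: int({b, e}) = {b}, so X∖{b} = {d, g, a, h, f, e}
Write k for closure, c for complement:
  1. A     = {d, g, a, h, f}
  2. kA    = {d, g, a, h, f, e}
  3. cA    = {b, e}
  4. ckA   = {b}
  5. kcA   = {b, a, h, f, e}
  6. kckA  = {b, a, f}
  7. ckcA  = {d, g}
  8. ckckA = {d, g, h, e}
  9. kckcA = {d, g, h, f, e}
  10. ckckcA = {b, a}
applying k or c yields no new set

10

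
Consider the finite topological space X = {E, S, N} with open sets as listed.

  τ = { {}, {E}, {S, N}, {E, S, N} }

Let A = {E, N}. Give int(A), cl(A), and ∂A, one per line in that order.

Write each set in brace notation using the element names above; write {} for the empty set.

U open, U⊆A: {}, {E}. int(A) = ⋃ = {E}
X∖A={S}, int(X∖A)={}, hence cl(A)={E, S, N}
∂A: remove int from cl → {S, N}

int(A) = {E}
cl(A)  = {E, S, N}
∂A     = {S, N}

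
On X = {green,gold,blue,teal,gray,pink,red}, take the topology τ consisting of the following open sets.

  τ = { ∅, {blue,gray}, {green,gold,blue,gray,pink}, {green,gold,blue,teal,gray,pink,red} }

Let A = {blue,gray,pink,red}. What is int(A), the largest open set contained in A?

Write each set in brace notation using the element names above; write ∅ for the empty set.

{blue,gray}

U open, U⊆A: ∅, {blue,gray}. int(A) = ⋃ = {blue,gray}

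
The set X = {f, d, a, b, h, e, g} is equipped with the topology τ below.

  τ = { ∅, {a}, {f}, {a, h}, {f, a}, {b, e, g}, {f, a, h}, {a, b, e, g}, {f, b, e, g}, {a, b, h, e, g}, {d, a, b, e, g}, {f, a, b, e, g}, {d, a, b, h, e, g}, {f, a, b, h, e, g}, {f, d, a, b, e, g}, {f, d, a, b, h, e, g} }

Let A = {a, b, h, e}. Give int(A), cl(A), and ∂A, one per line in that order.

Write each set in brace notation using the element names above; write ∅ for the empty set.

int(A) = {a, h}
cl(A)  = {d, a, b, h, e, g}
∂A     = {d, b, e, g}

U open, U⊆A: ∅, {a}, {a, h}. int(A) = ⋃ = {a, h}
X∖A={f, d, g}, int(X∖A)={f}, hence cl(A)={d, a, b, h, e, g}
∂A: remove int from cl → {d, b, e, g}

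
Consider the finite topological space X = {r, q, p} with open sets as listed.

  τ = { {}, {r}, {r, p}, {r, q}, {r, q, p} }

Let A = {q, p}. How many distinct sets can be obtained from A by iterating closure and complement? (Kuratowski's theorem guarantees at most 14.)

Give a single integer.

X∖A={r}, int(X∖A)={r}, hence cl(A)={q, p}
Orbit (k=closure, c=complement):
  1. A     = {q, p}
  2. cA    = {r}
  3. kcA   = {r, q, p}
  4. ckcA  = {}
(closed under both — stop)

4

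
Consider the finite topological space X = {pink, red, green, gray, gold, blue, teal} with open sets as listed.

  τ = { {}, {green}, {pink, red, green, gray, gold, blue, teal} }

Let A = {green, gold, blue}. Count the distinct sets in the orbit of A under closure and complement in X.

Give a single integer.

6

closure: X∖int(X∖A) = X∖{} = {pink, red, green, gray, gold, blue, teal}
Let k=closure and c=complement:
  1. A     = {green, gold, blue}
  2. kA    = {pink, red, green, gray, gold, blue, teal}
  3. cA    = {pink, red, gray, teal}
  4. ckA   = {}
  5. kcA   = {pink, red, gray, gold, blue, teal}
  6. ckcA  = {green}
— saturated at 6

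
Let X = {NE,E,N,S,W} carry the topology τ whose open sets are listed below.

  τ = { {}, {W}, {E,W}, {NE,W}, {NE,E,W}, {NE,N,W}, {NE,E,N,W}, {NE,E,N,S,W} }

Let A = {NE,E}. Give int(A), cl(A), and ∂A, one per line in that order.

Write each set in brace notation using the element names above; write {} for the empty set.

opens ⊆ A: {}; union → int = {}
complement {N,S,W}; its interior {W}; cl(A) = X∖{W} = {NE,E,N,S}
boundary = {NE,E,N,S} ∖ {} = {NE,E,N,S}

int(A) = {}
cl(A)  = {NE,E,N,S}
∂A     = {NE,E,N,S}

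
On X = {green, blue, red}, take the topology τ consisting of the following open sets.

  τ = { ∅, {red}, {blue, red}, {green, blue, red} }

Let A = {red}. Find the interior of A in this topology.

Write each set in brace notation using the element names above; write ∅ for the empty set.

{red}

U open, U⊆A: ∅, {red}. int(A) = ⋃ = {red}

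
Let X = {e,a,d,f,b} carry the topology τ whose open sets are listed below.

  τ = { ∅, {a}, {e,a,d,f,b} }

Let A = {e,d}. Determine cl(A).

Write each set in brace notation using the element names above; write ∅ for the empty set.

X∖A={a,f,b}, int(X∖A)={a}, hence cl(A)={e,d,f,b}

{e,d,f,b}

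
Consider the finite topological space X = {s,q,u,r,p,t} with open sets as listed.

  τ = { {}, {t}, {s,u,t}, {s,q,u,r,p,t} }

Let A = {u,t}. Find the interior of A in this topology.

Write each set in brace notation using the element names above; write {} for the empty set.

{t}

open subsets of A: {}, {t}; so int(A) = {t}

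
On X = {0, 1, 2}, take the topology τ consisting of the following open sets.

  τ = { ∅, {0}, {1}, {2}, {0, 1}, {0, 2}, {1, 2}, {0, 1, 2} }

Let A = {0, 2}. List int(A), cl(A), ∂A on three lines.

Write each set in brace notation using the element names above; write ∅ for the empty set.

int(A) = {0, 2}
cl(A)  = {0, 2}
∂A     = ∅

U open, U⊆A: ∅, {0}, {2}, {0, 2}. int(A) = ⋃ = {0, 2}
X∖A={1}, int(X∖A)={1}, hence cl(A)={0, 2}
∂A: remove int from cl → ∅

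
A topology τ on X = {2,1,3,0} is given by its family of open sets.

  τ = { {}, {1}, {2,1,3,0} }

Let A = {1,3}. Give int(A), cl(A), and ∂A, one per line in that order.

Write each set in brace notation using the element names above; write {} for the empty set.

int(A) = {1}
cl(A)  = {2,1,3,0}
∂A     = {2,3,0}

interior: largest open inside A is {1} (from {}, {1})
cl via duality: int({2,0}) = {}, so X∖{} = {2,1,3,0}
cl∖int = {2,3,0}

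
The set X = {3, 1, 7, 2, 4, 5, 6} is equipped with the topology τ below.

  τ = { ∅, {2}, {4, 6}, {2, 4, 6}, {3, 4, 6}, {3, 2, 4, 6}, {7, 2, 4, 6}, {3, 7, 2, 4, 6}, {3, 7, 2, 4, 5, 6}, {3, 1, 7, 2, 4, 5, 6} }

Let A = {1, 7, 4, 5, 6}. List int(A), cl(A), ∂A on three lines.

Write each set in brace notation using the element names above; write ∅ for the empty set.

int(A) = {4, 6}
cl(A)  = {3, 1, 7, 4, 5, 6}
∂A     = {3, 1, 7, 5}

opens ⊆ A: ∅, {4, 6}; union → int = {4, 6}
complement {3, 2}; its interior {2}; cl(A) = X∖{2} = {3, 1, 7, 4, 5, 6}
boundary = {3, 1, 7, 4, 5, 6} ∖ {4, 6} = {3, 1, 7, 5}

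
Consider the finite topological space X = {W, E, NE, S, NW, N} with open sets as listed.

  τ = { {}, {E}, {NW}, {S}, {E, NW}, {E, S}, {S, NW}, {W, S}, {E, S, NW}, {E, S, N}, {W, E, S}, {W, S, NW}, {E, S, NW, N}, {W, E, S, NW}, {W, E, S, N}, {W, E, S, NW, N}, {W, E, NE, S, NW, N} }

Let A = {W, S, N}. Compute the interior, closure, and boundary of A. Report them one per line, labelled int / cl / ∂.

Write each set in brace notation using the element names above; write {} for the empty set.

int(A) = {W, S}
cl(A)  = {W, NE, S, N}
∂A     = {NE, N}

opens ⊆ A: {}, {S}, {W, S}; union → int = {W, S}
complement {E, NE, NW}; its interior {E, NW}; cl(A) = X∖{E, NW} = {W, NE, S, N}
boundary = {W, NE, S, N} ∖ {W, S} = {NE, N}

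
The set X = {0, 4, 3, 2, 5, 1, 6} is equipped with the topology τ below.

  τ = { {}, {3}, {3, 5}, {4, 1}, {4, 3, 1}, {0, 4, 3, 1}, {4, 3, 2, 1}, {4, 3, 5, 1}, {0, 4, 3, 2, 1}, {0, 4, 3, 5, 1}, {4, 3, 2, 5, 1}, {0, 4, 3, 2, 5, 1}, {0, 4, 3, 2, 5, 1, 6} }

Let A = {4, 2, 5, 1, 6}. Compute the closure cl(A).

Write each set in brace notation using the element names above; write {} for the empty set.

{0, 4, 2, 5, 1, 6}

X∖A={0, 3}, int(X∖A)={3}, hence cl(A)={0, 4, 2, 5, 1, 6}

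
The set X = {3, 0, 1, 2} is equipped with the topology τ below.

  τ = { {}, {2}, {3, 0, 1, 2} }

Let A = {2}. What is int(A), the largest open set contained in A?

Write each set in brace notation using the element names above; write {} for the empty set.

opens ⊆ A: {}, {2}; union → int = {2}

{2}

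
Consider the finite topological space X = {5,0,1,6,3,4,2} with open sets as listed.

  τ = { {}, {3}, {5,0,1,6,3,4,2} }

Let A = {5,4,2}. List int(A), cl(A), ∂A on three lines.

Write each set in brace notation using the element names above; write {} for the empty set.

interior: largest open inside A is {} (from {})
cl via duality: int({0,1,6,3}) = {3}, so X∖{3} = {5,0,1,6,4,2}
cl∖int = {5,0,1,6,4,2}

int(A) = {}
cl(A)  = {5,0,1,6,4,2}
∂A     = {5,0,1,6,4,2}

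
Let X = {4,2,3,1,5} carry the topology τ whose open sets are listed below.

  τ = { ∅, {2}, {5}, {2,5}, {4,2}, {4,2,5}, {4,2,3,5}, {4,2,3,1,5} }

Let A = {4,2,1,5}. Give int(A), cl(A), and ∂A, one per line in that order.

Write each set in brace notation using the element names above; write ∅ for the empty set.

int(A) = {4,2,5}
cl(A)  = {4,2,3,1,5}
∂A     = {3,1}

open subsets of A: ∅, {2}, {5}, {4,2}, {2,5}, {4,2,5}; so int(A) = {4,2,5}
closure: X∖int(X∖A) = X∖∅ = {4,2,3,1,5}
∂A = {4,2,3,1,5} minus {4,2,5} = {3,1}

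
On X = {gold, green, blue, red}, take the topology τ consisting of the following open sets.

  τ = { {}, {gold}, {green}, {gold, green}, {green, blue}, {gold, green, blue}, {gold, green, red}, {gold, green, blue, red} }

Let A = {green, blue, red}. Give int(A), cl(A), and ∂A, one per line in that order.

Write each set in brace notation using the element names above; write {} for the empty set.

int(A) = {green, blue}
cl(A)  = {green, blue, red}
∂A     = {red}

U open, U⊆A: {}, {green}, {green, blue}. int(A) = ⋃ = {green, blue}
X∖A={gold}, int(X∖A)={gold}, hence cl(A)={green, blue, red}
∂A: remove int from cl → {red}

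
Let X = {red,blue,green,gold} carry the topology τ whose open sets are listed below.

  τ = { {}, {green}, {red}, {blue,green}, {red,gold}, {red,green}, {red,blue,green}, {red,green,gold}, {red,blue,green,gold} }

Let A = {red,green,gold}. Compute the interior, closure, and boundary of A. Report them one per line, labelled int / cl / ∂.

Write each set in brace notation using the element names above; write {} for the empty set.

int(A) = {red,green,gold}
cl(A)  = {red,blue,green,gold}
∂A     = {blue}

opens ⊆ A: {}, {red}, {green}, {red,gold}, {red,green}, {red,green,gold}; union → int = {red,green,gold}
complement {blue}; its interior {}; cl(A) = X∖{} = {red,blue,green,gold}
boundary = {red,blue,green,gold} ∖ {red,green,gold} = {blue}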